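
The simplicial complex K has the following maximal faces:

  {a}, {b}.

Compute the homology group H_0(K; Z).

K has 2 vertices.
rank ∂_0 = 0, rank ∂_1 = 0 ⇒ b_0 = 2 − 0 − 0 = 2. So H_0 = Z^2.

H_0 = Z^2.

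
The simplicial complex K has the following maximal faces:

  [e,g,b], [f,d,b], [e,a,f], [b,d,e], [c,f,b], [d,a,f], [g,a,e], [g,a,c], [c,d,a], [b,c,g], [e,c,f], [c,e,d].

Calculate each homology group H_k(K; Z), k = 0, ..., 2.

K has 7 vertices, 18 edges, 12 triangles.
rank ∂_0 = 0, rank ∂_1 = 6 ⇒ b_0 = 7 − 0 − 6 = 1; all invariant factors of ∂_1 are 1 so no torsion. So H_0 = Z.
rank ∂_1 = 6, rank ∂_2 = 12 ⇒ b_1 = 18 − 6 − 12 = 0; ∂_2 has invariant factor(s) [2] giving torsion. So H_1 = Z_2.
rank ∂_2 = 12, rank ∂_3 = 0 ⇒ b_2 = 12 − 12 − 0 = 0. So H_2 = 0.

H_0 = Z,  H_1 = Z_2,  H_2 = 0.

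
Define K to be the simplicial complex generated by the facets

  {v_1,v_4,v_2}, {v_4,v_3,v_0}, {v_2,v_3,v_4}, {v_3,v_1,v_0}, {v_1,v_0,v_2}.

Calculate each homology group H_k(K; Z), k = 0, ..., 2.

H_0 = Z,  H_1 = Z,  H_2 = 0.

K has 5 vertices, 10 edges, 5 triangles.
rank ∂_0 = 0, rank ∂_1 = 4 ⇒ b_0 = 5 − 0 − 4 = 1; all invariant factors of ∂_1 are 1 so no torsion. So H_0 ≅ Z.
rank ∂_1 = 4, rank ∂_2 = 5 ⇒ b_1 = 10 − 4 − 5 = 1; all invariant factors of ∂_2 are 1 so no torsion. So H_1 ≅ Z.
rank ∂_2 = 5, rank ∂_3 = 0 ⇒ b_2 = 5 − 5 − 0 = 0. So H_2 ≅ 0.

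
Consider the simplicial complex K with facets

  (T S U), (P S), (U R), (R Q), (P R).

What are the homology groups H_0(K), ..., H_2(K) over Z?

K has 6 vertices, 7 edges, 1 triangle.
rank ∂_0 = 0, rank ∂_1 = 5 ⇒ b_0 = 6 − 0 − 5 = 1; all invariant factors of ∂_1 are 1 so no torsion. So H_0 = Z.
rank ∂_1 = 5, rank ∂_2 = 1 ⇒ b_1 = 7 − 5 − 1 = 1; all invariant factors of ∂_2 are 1 so no torsion. So H_1 = Z.
rank ∂_2 = 1, rank ∂_3 = 0 ⇒ b_2 = 1 − 1 − 0 = 0. So H_2 = 0.

H_0 = Z,  H_1 = Z,  H_2 = 0.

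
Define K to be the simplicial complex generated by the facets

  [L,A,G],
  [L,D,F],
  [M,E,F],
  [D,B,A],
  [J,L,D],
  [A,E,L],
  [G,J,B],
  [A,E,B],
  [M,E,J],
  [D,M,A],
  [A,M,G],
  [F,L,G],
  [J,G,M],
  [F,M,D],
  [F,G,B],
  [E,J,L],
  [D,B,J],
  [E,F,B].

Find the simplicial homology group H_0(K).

H_0 ≅ Z.

We work with the vertex ordering A < B < D < E < F < G < J < L < M. The simplices of K, each written with vertices in increasing order, are:

  0-simplices (9): A, B, D, E, F, G, J, L, M
  1-simplices (27): AB, AD, AE, AG, AL, AM, BD, BE, BF, BG, BJ, DF, DJ, DL, DM, EF, EJ, EL, EM, FG, FL, FM, GJ, GL, GM, JL, JM
  2-simplices (18): ABD, ABE, ADM, AEL, AGL, AGM, BDJ, BEF, BFG, BGJ, DFL, DFM, DJL, EFM, EJL, EJM, FGL, GJM

so the chain groups are C_0 ≅ Z^9, C_1 ≅ Z^27, C_2 ≅ Z^18.

The boundary map ∂_1: C_1 → C_0 is given by ∂[p,q] = [q] − [p]. For instance
  ∂FG = G − F.
As a 9×27 matrix over Z this has rank 8, with invariant factors (1,1,1,1,1,1,1,1).

∂_2: C_2 → C_1 acts by ∂[p,q,r] = [q,r] − [p,r] + [p,q]. For instance
  ∂FGL = GL − FL + FG,
  ∂ABD = BD − AD + AB.
This gives a 27×18 integer matrix of rank 17; reducing to Smith normal form yields diagonal entries (1,1,1,1,1,1,1,1,1,1,1,1,1,1,1,1,1).

Reading off H_k = ker ∂_k / im ∂_{k+1}:

  H_0: rank C_0 − rank ∂_1 = 9 − 8 = 1, and the invariant factors of ∂_1 are all 1, so H_0 = Z.

(K is a triangulation of the torus T^2.)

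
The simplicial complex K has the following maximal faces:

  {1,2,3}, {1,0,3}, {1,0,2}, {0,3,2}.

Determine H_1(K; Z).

Take the total order 0 < 1 < 2 < 3 on the vertex set. Then K (dimension 2) consists of the simplices:

  0-simplices (4): [0], [1], [2], [3]
  1-simplices (6): [0,1], [0,2], [0,3], [1,2], [1,3], [2,3]
  2-simplices (4): [0,1,2], [0,1,3], [0,2,3], [1,2,3]

so the chain groups are C_0 ≅ Z^4, C_1 ≅ Z^6, C_2 ≅ Z^4.

The boundary map ∂_1: C_1 → C_0 maps an edge to its endpoints' difference, ∂[p,q] = q − p. For instance
  ∂[0,1] = [1] − [0].
The 4×6 boundary matrix has rank 3 and Smith normal form diag(1,1,1).

The boundary map ∂_2: C_2 → C_1 acts by ∂[p,q,r] = [q,r] − [p,r] + [p,q]. For instance
  ∂[0,1,3] = [1,3] − [0,3] + [0,1],
  ∂[0,2,3] = [2,3] − [0,3] + [0,2].
As a 6×4 matrix over Z this has rank 3, with invariant factors (1,1,1).

From H_k ≅ ker(∂_k) / im(∂_{k+1}) we obtain:

  H_1: rank ker ∂_1 − rank ∂_2 = (6 − 3) − 3 = 0, and the invariant factors of ∂_2 are all 1, so H_1 ≅ 0.

H_1 = 0.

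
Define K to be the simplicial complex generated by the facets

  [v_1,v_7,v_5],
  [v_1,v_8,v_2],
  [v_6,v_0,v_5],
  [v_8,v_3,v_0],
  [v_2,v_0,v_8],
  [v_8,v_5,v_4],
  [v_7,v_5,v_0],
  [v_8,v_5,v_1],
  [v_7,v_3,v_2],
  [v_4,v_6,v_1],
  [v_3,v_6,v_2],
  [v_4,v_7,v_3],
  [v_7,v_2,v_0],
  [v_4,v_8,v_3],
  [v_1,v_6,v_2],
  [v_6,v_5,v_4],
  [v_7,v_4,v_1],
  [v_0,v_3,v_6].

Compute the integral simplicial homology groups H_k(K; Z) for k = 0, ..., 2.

K has 9 vertices, 27 edges, 18 triangles.
rank ∂_0 = 0, rank ∂_1 = 8 ⇒ b_0 = 9 − 0 − 8 = 1; all invariant factors of ∂_1 are 1 so no torsion. So H_0 = Z.
rank ∂_1 = 8, rank ∂_2 = 18 ⇒ b_1 = 27 − 8 − 18 = 1; ∂_2 has invariant factor(s) [2] giving torsion. So H_1 = Z × Z/2.
rank ∂_2 = 18, rank ∂_3 = 0 ⇒ b_2 = 18 − 18 − 0 = 0. So H_2 = 0.

H_0 ≅ Z,  H_1 ≅ Z × Z/2,  H_2 = 0.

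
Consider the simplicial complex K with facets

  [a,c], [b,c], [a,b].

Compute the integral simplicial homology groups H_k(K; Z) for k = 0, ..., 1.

H_0 ≅ Z,  H_1 ≅ Z.

Fix the vertex order a < b < c and write every simplex with vertices in increasing order. Then dim K = 1 and the simplices of K are:

  0-simplices (3): a, b, c
  1-simplices (3): ab, ac, bc

giving chain groups C_0 ≅ Z^3, C_1 ≅ Z^3.

The boundary map ∂_1: C_1 → C_0 sends each edge [p,q] (with p < q) to q − p. For instance
  ∂ab = b − a.
The resulting 3×3 matrix has rank 2, and its Smith normal form has invariant factors (1,1).

Computing H_k = (kernel of ∂_k) / (image of ∂_{k+1}):

  H_0: rank C_0 − rank ∂_1 = 3 − 2 = 1, and the invariant factors of ∂_1 are all 1, so H_0 = Z.
  H_1: rank ker ∂_1 − rank ∂_2 = (3 − 2) − 0 = 1, and there is no ∂_2, so H_1 = Z.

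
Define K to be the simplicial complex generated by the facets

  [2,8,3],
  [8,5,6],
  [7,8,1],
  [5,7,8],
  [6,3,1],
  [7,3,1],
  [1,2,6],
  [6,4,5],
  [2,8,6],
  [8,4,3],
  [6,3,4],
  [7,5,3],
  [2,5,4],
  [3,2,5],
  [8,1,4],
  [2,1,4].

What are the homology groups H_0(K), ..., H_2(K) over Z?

H_0 ≅ Z,  H_1 ≅ Z^2,  H_2 ≅ Z.

We work with the vertex ordering 1 < 2 < 3 < 4 < 5 < 6 < 7 < 8. The simplices of K, each written with vertices in increasing order, are:

  0-simplices (8): [1], [2], [3], [4], [5], [6], [7], [8]
  1-simplices (24): (24 of them)
  2-simplices (16): [1,2,4], [1,2,6], [1,3,6], [1,3,7], [1,4,8], [1,7,8], [2,3,5], [2,3,8], [2,4,5], [2,6,8], [3,4,6], [3,4,8], [3,5,7], [4,5,6], [5,6,8], [5,7,8]

Hence C_0 ≅ Z^8, C_1 ≅ Z^24, C_2 ≅ Z^16.

Boundary ∂_1: C_1 → C_0 sends each edge [p,q] (with p < q) to q − p. For instance
  ∂[3,5] = [5] − [3].
As a 8×24 matrix over Z this has rank 7, with invariant factors (1,1,1,1,1,1,1).

∂_2: C_2 → C_1 acts by ∂[p,q,r] = [q,r] − [p,r] + [p,q]. For instance
  ∂[2,3,5] = [3,5] − [2,5] + [2,3],
  ∂[1,3,6] = [3,6] − [1,6] + [1,3].
The resulting 24×16 matrix has rank 15, and its Smith normal form has invariant factors (1,1,1,1,1,1,1,1,1,1,1,1,1,1,1).

Computing H_k = (kernel of ∂_k) / (image of ∂_{k+1}):

  H_0: rank C_0 − rank ∂_1 = 8 − 7 = 1, and the invariant factors of ∂_1 are all 1, so H_0 ≅ Z.
  H_1: rank ker ∂_1 − rank ∂_2 = (24 − 7) − 15 = 2, and the invariant factors of ∂_2 are all 1, so H_1 ≅ Z^2.
  H_2: rank ker ∂_2 − rank ∂_3 = (16 − 15) − 0 = 1, and there is no ∂_3, so H_2 ≅ Z.

As a check, the Euler characteristic is 8 − 24 + 16 = 0, which agrees with 1 − 2 + 1 = 0.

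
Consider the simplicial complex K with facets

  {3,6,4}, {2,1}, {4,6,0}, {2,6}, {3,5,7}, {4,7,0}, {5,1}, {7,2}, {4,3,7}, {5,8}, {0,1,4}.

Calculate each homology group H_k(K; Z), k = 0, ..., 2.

H_0 = Z,  H_1 = Z^3,  H_2 = 0.

Fix the vertex order 0 < 1 < 2 < 3 < 4 < 5 < 6 < 7 < 8 and write every simplex with vertices in increasing order. Then dim K = 2 and the simplices of K are:

  0-simplices (9): [0], [1], [2], [3], [4], [5], [6], [7], [8]
  1-simplices (17): [0,1], [0,4], [0,6], [0,7], [1,2], [1,4], [1,5], [2,6], [2,7], [3,4], [3,5], [3,6], [3,7], [4,6], [4,7], [5,7], [5,8]
  2-simplices (6): [0,1,4], [0,4,6], [0,4,7], [3,4,6], [3,4,7], [3,5,7]

so the chain groups are C_0 ≅ Z^9, C_1 ≅ Z^17, C_2 ≅ Z^6.

The boundary map ∂_1: C_1 → C_0 sends each edge [p,q] (with p < q) to q − p. For instance
  ∂[5,8] = [8] − [5].
This gives a 9×17 integer matrix of rank 8; reducing to Smith normal form yields diagonal entries (1,1,1,1,1,1,1,1).

∂_2: C_2 → C_1 maps a triangle to the signed sum of its edges. For instance
  ∂[0,4,7] = [4,7] − [0,7] + [0,4],
  ∂[0,1,4] = [1,4] − [0,4] + [0,1].
The resulting 17×6 matrix has rank 6, and its Smith normal form has invariant factors (1,1,1,1,1,1).

Reading off H_k = ker ∂_k / im ∂_{k+1}:

  H_0: rank C_0 − rank ∂_1 = 9 − 8 = 1, and the invariant factors of ∂_1 are all 1, so H_0 ≅ Z.
  H_1: rank ker ∂_1 − rank ∂_2 = (17 − 8) − 6 = 3, and the invariant factors of ∂_2 are all 1, so H_1 ≅ Z^3.
  H_2: rank ker ∂_2 − rank ∂_3 = (6 − 6) − 0 = 0, and there is no ∂_3, so H_2 ≅ 0.

As a check, the Euler characteristic is 9 − 17 + 6 = -2, which agrees with 1 − 3 + 0 = -2.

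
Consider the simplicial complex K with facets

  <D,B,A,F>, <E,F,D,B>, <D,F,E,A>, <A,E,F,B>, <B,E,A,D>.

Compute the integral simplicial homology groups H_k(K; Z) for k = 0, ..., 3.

H_0 ≅ Z,  H_1 = 0,  H_2 = 0,  H_3 ≅ Z.

Order the vertices as A < B < D < E < F. Listing each simplex with vertices in this order, K has dimension 3 with simplices:

  0-simplices (5): A, B, D, E, F
  1-simplices (10): AB, AD, AE, AF, BD, BE, BF, DE, DF, EF
  2-simplices (10): ABD, ABE, ABF, ADE, ADF, AEF, BDE, BDF, BEF, DEF
  3-simplices (5): ABDE, ABDF, ABEF, ADEF, BDEF

Hence C_0 ≅ Z^5, C_1 ≅ Z^10, C_2 ≅ Z^10, C_3 ≅ Z^5.

∂_1: C_1 → C_0 maps an edge to its endpoints' difference, ∂[p,q] = q − p.
This gives a 5×10 integer matrix of rank 4; reducing to Smith normal form yields diagonal entries (1,1,1,1).

Boundary ∂_2: C_2 → C_1 acts by ∂[p,q,r] = [q,r] − [p,r] + [p,q]. For instance
  ∂DEF = EF − DF + DE,
  ∂ADF = DF − AF + AD.
The resulting 10×10 matrix has rank 6, and its Smith normal form has invariant factors (1,1,1,1,1,1).

The boundary map ∂_3: C_3 → C_2 sends each 3-simplex σ to the alternating sum Σ_i (−1)^i (σ with its i-th vertex removed). For instance
  ∂ABEF = BEF − AEF + ABF − ABE,
  ∂ADEF = DEF − AEF + ADF − ADE.
The 10×5 boundary matrix has rank 4 and Smith normal form diag(1,1,1,1).

Reading off H_k = ker ∂_k / im ∂_{k+1}:

  H_0: rank C_0 − rank ∂_1 = 5 − 4 = 1, and the invariant factors of ∂_1 are all 1, so H_0 = Z.
  H_1: rank ker ∂_1 − rank ∂_2 = (10 − 4) − 6 = 0, and the invariant factors of ∂_2 are all 1, so H_1 = 0.
  H_2: rank ker ∂_2 − rank ∂_3 = (10 − 6) − 4 = 0, and the invariant factors of ∂_3 are all 1, so H_2 = 0.
  H_3: rank ker ∂_3 − rank ∂_4 = (5 − 4) − 0 = 1, and there is no ∂_4, so H_3 = Z.

(K is a triangulation of the 3-sphere S^3.)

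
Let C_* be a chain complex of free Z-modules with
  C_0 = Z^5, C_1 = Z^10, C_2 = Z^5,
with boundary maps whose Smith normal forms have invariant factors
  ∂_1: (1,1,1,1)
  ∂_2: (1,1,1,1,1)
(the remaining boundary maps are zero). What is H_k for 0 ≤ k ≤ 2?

H_0: b_0 = 5 − 0 − 4 = 1; torsion from ∂_1 factors > 1: none. So H_0 ≅ Z.
H_1: b_1 = 10 − 4 − 5 = 1; torsion from ∂_2 factors > 1: none. So H_1 ≅ Z.
H_2: b_2 = 5 − 5 − 0 = 0; torsion from ∂_3 factors > 1: none. So H_2 ≅ 0.

H_0 ≅ Z,  H_1 ≅ Z,  H_2 = 0.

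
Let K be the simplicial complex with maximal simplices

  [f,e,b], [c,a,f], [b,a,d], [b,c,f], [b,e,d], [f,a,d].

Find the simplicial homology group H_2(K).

Fix the vertex order a < b < c < d < e < f and write every simplex with vertices in increasing order. Then dim K = 2 and the simplices of K are:

  0-simplices (6): a, b, c, d, e, f
  1-simplices (12): ab, ac, ad, af, bc, bd, be, bf, cf, de, df, ef
  2-simplices (6): abd, acf, adf, bcf, bde, bef

Hence C_0 ≅ Z^6, C_1 ≅ Z^12, C_2 ≅ Z^6.

∂_1: C_1 → C_0 maps an edge to its endpoints' difference, ∂[p,q] = q − p. For instance
  ∂af = f − a.
This gives a 6×12 integer matrix of rank 5; reducing to Smith normal form yields diagonal entries (1,1,1,1,1).

Boundary ∂_2: C_2 → C_1 maps a triangle to the signed sum of its edges. For instance
  ∂abd = bd − ad + ab,
  ∂bde = de − be + bd.
The 12×6 boundary matrix has rank 6 and Smith normal form diag(1,1,1,1,1,1).

Reading off H_k = ker ∂_k / im ∂_{k+1}:

  H_2: rank ker ∂_2 − rank ∂_3 = (6 − 6) − 0 = 0, and there is no ∂_3, so H_2 = 0.

(K is a triangulation of the cylinder S^1 x I.)

H_2 = 0.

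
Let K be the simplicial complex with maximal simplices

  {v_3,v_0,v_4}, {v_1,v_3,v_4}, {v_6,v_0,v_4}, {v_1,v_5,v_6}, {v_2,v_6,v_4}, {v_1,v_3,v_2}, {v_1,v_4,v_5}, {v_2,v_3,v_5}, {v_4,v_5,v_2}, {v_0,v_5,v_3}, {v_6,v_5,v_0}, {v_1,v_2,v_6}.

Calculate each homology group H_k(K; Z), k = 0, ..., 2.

H_0 ≅ Z,  H_1 ≅ Z/2,  H_2 = 0.

Order the vertices as v_0 < v_1 < v_2 < v_3 < v_4 < v_5 < v_6. Listing each simplex with vertices in this order, K has dimension 2 with simplices:

  0-simplices (7): [v_0], [v_1], [v_2], [v_3], [v_4], [v_5], [v_6]
  1-simplices (18): (18 of them)
  2-simplices (12): (12 of them)

giving chain groups C_0 ≅ Z^7, C_1 ≅ Z^18, C_2 ≅ Z^12.

The boundary map ∂_1: C_1 → C_0 is given by ∂[p,q] = [q] − [p]. For instance
  ∂[v_0,v_4] = [v_4] − [v_0].
The 7×18 boundary matrix has rank 6 and Smith normal form diag(1,1,1,1,1,1).

Boundary ∂_2: C_2 → C_1 maps a triangle to the signed sum of its edges. For instance
  ∂[v_1,v_4,v_5] = [v_4,v_5] − [v_1,v_5] + [v_1,v_4],
  ∂[v_2,v_3,v_5] = [v_3,v_5] − [v_2,v_5] + [v_2,v_3].
The resulting 18×12 matrix has rank 12, and its Smith normal form has invariant factors (1,1,1,1,1,1,1,1,1,1,1,2).

From H_k ≅ ker(∂_k) / im(∂_{k+1}) we obtain:

  H_0: rank C_0 − rank ∂_1 = 7 − 6 = 1, and the invariant factors of ∂_1 are all 1, so H_0 = Z.
  H_1: rank ker ∂_1 − rank ∂_2 = (18 − 6) − 12 = 0, and ∂_2 has invariant factor 2 > 1, so H_1 = Z/2.
  H_2: rank ker ∂_2 − rank ∂_3 = (12 − 12) − 0 = 0, and there is no ∂_3, so H_2 = 0.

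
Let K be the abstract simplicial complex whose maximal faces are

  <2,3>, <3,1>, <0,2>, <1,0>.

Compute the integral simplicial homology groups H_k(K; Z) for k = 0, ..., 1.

H_0 = Z,  H_1 = Z.

Take the total order 0 < 1 < 2 < 3 on the vertex set. Then K (dimension 1) consists of the simplices:

  0-simplices (4): [0], [1], [2], [3]
  1-simplices (4): [0,1], [0,2], [1,3], [2,3]

so the chain groups are C_0 ≅ Z^4, C_1 ≅ Z^4.

∂_1: C_1 → C_0 is given by ∂[p,q] = [q] − [p].
The resulting 4×4 matrix has rank 3, and its Smith normal form has invariant factors (1,1,1).

Reading off H_k = ker ∂_k / im ∂_{k+1}:

  H_0: rank C_0 − rank ∂_1 = 4 − 3 = 1, and the invariant factors of ∂_1 are all 1, so H_0 ≅ Z.
  H_1: rank ker ∂_1 − rank ∂_2 = (4 − 3) − 0 = 1, and there is no ∂_2, so H_1 ≅ Z.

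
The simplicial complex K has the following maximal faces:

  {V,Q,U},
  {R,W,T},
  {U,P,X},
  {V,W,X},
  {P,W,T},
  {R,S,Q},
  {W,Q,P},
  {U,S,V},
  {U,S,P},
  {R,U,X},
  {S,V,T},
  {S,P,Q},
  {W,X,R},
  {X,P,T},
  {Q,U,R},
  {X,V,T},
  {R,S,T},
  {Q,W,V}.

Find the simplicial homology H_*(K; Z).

Fix the vertex order P < Q < R < S < T < U < V < W < X and write every simplex with vertices in increasing order. Then dim K = 2 and the simplices of K are:

  0-simplices (9): P, Q, R, S, T, U, V, W, X
  1-simplices (27): PQ, PS, PT, PU, PW, PX, QR, QS, QU, QV, QW, RS, RT, RU, RW, RX, ST, SU, SV, TV, TW, TX, UV, UX, VW, VX, WX
  2-simplices (18): PQS, PQW, PSU, PTW, PTX, PUX, QRS, QRU, QUV, QVW, RST, RTW, RUX, RWX, STV, SUV, TVX, VWX

Hence C_0 ≅ Z^9, C_1 ≅ Z^27, C_2 ≅ Z^18.

Boundary ∂_1: C_1 → C_0 sends each edge [p,q] (with p < q) to q − p.
As a 9×27 matrix over Z this has rank 8, with invariant factors (1,1,1,1,1,1,1,1).

∂_2: C_2 → C_1 acts by ∂[p,q,r] = [q,r] − [p,r] + [p,q]. For instance
  ∂PQS = QS − PS + PQ,
  ∂QVW = VW − QW + QV.
The 27×18 boundary matrix has rank 18 and Smith normal form diag(1,1,1,1,1,1,1,1,1,1,1,1,1,1,1,1,1,2).

Now H_k = ker ∂_k / im ∂_{k+1}, so:

  H_0: rank C_0 − rank ∂_1 = 9 − 8 = 1, and the invariant factors of ∂_1 are all 1, so H_0 = Z.
  H_1: rank ker ∂_1 − rank ∂_2 = (27 − 8) − 18 = 1, and ∂_2 has invariant factor 2 > 1, so H_1 = Z ⊕ Z/2.
  H_2: rank ker ∂_2 − rank ∂_3 = (18 − 18) − 0 = 0, and there is no ∂_3, so H_2 = 0.

H_0 ≅ Z,  H_1 ≅ Z ⊕ Z/2,  H_2 = 0.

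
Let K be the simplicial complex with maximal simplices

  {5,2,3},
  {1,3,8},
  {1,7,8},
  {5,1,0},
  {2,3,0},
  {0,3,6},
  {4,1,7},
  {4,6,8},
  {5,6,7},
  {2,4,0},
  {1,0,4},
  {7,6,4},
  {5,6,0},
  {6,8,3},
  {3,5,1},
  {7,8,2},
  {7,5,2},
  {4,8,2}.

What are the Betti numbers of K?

b_0 = 1, b_1 = 1, b_2 = 0.

Take the total order 0 < 1 < 2 < 3 < 4 < 5 < 6 < 7 < 8 on the vertex set. Then K (dimension 2) consists of the simplices:

  0-simplices (9): [0], [1], [2], [3], [4], [5], [6], [7], [8]
  1-simplices (27): (27 of them)
  2-simplices (18): [0,1,4], [0,1,5], [0,2,3], [0,2,4], [0,3,6], [0,5,6], [1,3,5], [1,3,8], [1,4,7], [1,7,8], [2,3,5], [2,4,8], [2,5,7], [2,7,8], [3,6,8], [4,6,7], [4,6,8], [5,6,7]

giving chain groups C_0 ≅ Z^9, C_1 ≅ Z^27, C_2 ≅ Z^18.

∂_1: C_1 → C_0 is given by ∂[p,q] = [q] − [p]. For instance
  ∂[1,4] = [4] − [1].
The resulting 9×27 matrix has rank 8, and its Smith normal form has invariant factors (1,1,1,1,1,1,1,1).

∂_2: C_2 → C_1 sends each 2-simplex [p,q,r] to [q,r] − [p,r] + [p,q]. For instance
  ∂[4,6,8] = [6,8] − [4,8] + [4,6],
  ∂[0,5,6] = [5,6] − [0,6] + [0,5].
The resulting 27×18 matrix has rank 18, and its Smith normal form has invariant factors (1,1,1,1,1,1,1,1,1,1,1,1,1,1,1,1,1,2).

Reading off H_k = ker ∂_k / im ∂_{k+1}:

  H_0: rank C_0 − rank ∂_1 = 9 − 8 = 1, and the invariant factors of ∂_1 are all 1, so H_0 ≅ Z.
  H_1: rank ker ∂_1 − rank ∂_2 = (27 − 8) − 18 = 1, and ∂_2 has invariant factor 2 > 1, so H_1 ≅ Z ⊕ Z/2.
  H_2: rank ker ∂_2 − rank ∂_3 = (18 − 18) − 0 = 0, and there is no ∂_3, so H_2 ≅ 0.

As a check, the Euler characteristic is 9 − 27 + 18 = 0, which agrees with 1 − 1 + 0 = 0.

Hence the Betti numbers are b_0 = 1, b_1 = 1, b_2 = 0.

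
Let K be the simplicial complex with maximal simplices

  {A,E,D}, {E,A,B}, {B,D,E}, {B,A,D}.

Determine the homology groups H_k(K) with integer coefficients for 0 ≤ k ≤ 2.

Order the vertices as A < B < D < E. Listing each simplex with vertices in this order, K has dimension 2 with simplices:

  0-simplices (4): A, B, D, E
  1-simplices (6): AB, AD, AE, BD, BE, DE
  2-simplices (4): ABD, ABE, ADE, BDE

Hence C_0 ≅ Z^4, C_1 ≅ Z^6, C_2 ≅ Z^4.

Boundary ∂_1: C_1 → C_0 sends each edge [p,q] (with p < q) to q − p.
As a 4×6 matrix over Z this has rank 3, with invariant factors (1,1,1).

Boundary ∂_2: C_2 → C_1 acts by ∂[p,q,r] = [q,r] − [p,r] + [p,q]. For instance
  ∂ABD = BD − AD + AB,
  ∂ABE = BE − AE + AB.
The 6×4 boundary matrix has rank 3 and Smith normal form diag(1,1,1).

Computing H_k = (kernel of ∂_k) / (image of ∂_{k+1}):

  H_0: rank C_0 − rank ∂_1 = 4 − 3 = 1, and the invariant factors of ∂_1 are all 1, so H_0 = Z.
  H_1: rank ker ∂_1 − rank ∂_2 = (6 − 3) − 3 = 0, and the invariant factors of ∂_2 are all 1, so H_1 = 0.
  H_2: rank ker ∂_2 − rank ∂_3 = (4 − 3) − 0 = 1, and there is no ∂_3, so H_2 = Z.

As a check, the Euler characteristic is 4 − 6 + 4 = 2, which agrees with 1 − 0 + 1 = 2.
(K is a triangulation of the 2-sphere S^2.)

H_0 = Z,  H_1 = 0,  H_2 = Z.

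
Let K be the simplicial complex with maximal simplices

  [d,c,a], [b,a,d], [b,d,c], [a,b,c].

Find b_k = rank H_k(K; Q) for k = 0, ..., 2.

b_0 = 1, b_1 = 0, b_2 = 1.

K has 4 vertices, 6 edges, 4 triangles.
rank ∂_0 = 0, rank ∂_1 = 3 ⇒ b_0 = 4 − 0 − 3 = 1; all invariant factors of ∂_1 are 1 so no torsion. So H_0 = Z.
rank ∂_1 = 3, rank ∂_2 = 3 ⇒ b_1 = 6 − 3 − 3 = 0; all invariant factors of ∂_2 are 1 so no torsion. So H_1 = 0.
rank ∂_2 = 3, rank ∂_3 = 0 ⇒ b_2 = 4 − 3 − 0 = 1. So H_2 = Z.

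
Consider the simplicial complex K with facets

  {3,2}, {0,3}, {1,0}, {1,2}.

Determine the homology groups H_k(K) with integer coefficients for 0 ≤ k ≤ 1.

H_0 = Z,  H_1 = Z.

K has 4 vertices, 4 edges.
rank ∂_0 = 0, rank ∂_1 = 3 ⇒ b_0 = 4 − 0 − 3 = 1; all invariant factors of ∂_1 are 1 so no torsion. So H_0 = Z.
rank ∂_1 = 3, rank ∂_2 = 0 ⇒ b_1 = 4 − 3 − 0 = 1. So H_1 = Z.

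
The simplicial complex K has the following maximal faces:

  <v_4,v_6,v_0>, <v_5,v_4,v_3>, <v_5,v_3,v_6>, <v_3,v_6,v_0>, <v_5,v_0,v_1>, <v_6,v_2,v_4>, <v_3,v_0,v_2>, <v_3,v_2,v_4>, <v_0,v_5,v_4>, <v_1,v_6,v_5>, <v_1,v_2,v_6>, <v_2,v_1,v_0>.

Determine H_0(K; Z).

H_0 = Z.

Fix the vertex order v_0 < v_1 < v_2 < v_3 < v_4 < v_5 < v_6 and write every simplex with vertices in increasing order. Then dim K = 2 and the simplices of K are:

  0-simplices (7): [v_0], [v_1], [v_2], [v_3], [v_4], [v_5], [v_6]
  1-simplices (18): (18 of them)
  2-simplices (12): (12 of them)

giving chain groups C_0 ≅ Z^7, C_1 ≅ Z^18, C_2 ≅ Z^12.

∂_1: C_1 → C_0 is given by ∂[p,q] = [q] − [p].
This gives a 7×18 integer matrix of rank 6; reducing to Smith normal form yields diagonal entries (1,1,1,1,1,1).

The boundary map ∂_2: C_2 → C_1 maps a triangle to the signed sum of its edges. For instance
  ∂[v_0,v_2,v_3] = [v_2,v_3] − [v_0,v_3] + [v_0,v_2],
  ∂[v_2,v_4,v_6] = [v_4,v_6] − [v_2,v_6] + [v_2,v_4].
The 18×12 boundary matrix has rank 12 and Smith normal form diag(1,1,1,1,1,1,1,1,1,1,1,2).

From H_k ≅ ker(∂_k) / im(∂_{k+1}) we obtain:

  H_0: rank C_0 − rank ∂_1 = 7 − 6 = 1, and the invariant factors of ∂_1 are all 1, so H_0 = Z.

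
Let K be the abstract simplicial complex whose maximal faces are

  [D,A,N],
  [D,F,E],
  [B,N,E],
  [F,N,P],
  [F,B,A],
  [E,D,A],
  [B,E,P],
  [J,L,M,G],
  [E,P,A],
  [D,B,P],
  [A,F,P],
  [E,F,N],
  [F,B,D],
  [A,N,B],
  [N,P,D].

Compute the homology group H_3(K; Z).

Order the vertices as A < B < D < E < F < G < J < L < M < N < P. Listing each simplex with vertices in this order, K has dimension 3 with simplices:

  0-simplices (11): A, B, D, E, F, G, J, L, M, N, P
  1-simplices (27): AB, AD, AE, AF, AN, AP, BD, BE, BF, BN, BP, DE, DF, DN, DP, EF, EN, EP, FN, FP, GJ, GL, GM, JL, JM, LM, NP
  2-simplices (18): ABF, ABN, ADE, ADN, AEP, AFP, BDF, BDP, BEN, BEP, DEF, DNP, EFN, FNP, GJL, GJM, GLM, JLM
  3-simplices (1): GJLM

so the chain groups are C_0 ≅ Z^11, C_1 ≅ Z^27, C_2 ≅ Z^18, C_3 ≅ Z^1.

Boundary ∂_1: C_1 → C_0 is given by ∂[p,q] = [q] − [p].
The resulting 11×27 matrix has rank 9, and its Smith normal form has invariant factors (1,1,1,1,1,1,1,1,1).

The boundary map ∂_2: C_2 → C_1 sends each 2-simplex [p,q,r] to [q,r] − [p,r] + [p,q]. For instance
  ∂ADN = DN − AN + AD,
  ∂JLM = LM − JM + JL.
This gives a 27×18 integer matrix of rank 16; reducing to Smith normal form yields diagonal entries (1,1,1,1,1,1,1,1,1,1,1,1,1,1,1,1).

The boundary map ∂_3: C_3 → C_2 sends each 3-simplex σ to the alternating sum Σ_i (−1)^i (σ with its i-th vertex removed). For instance
  ∂GJLM = JLM − GLM + GJM − GJL.
As a 18×1 matrix over Z this has rank 1, with invariant factors (1).

From H_k ≅ ker(∂_k) / im(∂_{k+1}) we obtain:

  H_3: rank ker ∂_3 − rank ∂_4 = (1 − 1) − 0 = 0, and there is no ∂_4, so H_3 ≅ 0.

H_3 ≅ 0.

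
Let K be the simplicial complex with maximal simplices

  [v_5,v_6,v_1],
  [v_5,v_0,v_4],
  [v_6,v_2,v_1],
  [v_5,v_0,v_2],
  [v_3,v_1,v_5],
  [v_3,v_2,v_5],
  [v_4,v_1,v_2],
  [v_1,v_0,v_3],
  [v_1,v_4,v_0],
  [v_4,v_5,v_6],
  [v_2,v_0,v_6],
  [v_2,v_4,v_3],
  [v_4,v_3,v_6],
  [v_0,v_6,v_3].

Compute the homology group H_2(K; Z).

Order the vertices as v_0 < v_1 < v_2 < v_3 < v_4 < v_5 < v_6. Listing each simplex with vertices in this order, K has dimension 2 with simplices:

  0-simplices (7): [v_0], [v_1], [v_2], [v_3], [v_4], [v_5], [v_6]
  1-simplices (21): (21 of them)
  2-simplices (14): (14 of them)

so the chain groups are C_0 ≅ Z^7, C_1 ≅ Z^21, C_2 ≅ Z^14.

∂_1: C_1 → C_0 maps an edge to its endpoints' difference, ∂[p,q] = q − p. For instance
  ∂[v_2,v_6] = [v_6] − [v_2].
This gives a 7×21 integer matrix of rank 6; reducing to Smith normal form yields diagonal entries (1,1,1,1,1,1).

Boundary ∂_2: C_2 → C_1 maps a triangle to the signed sum of its edges. For instance
  ∂[v_0,v_2,v_5] = [v_2,v_5] − [v_0,v_5] + [v_0,v_2],
  ∂[v_2,v_3,v_4] = [v_3,v_4] − [v_2,v_4] + [v_2,v_3].
This gives a 21×14 integer matrix of rank 13; reducing to Smith normal form yields diagonal entries (1,1,1,1,1,1,1,1,1,1,1,1,1).

Now H_k = ker ∂_k / im ∂_{k+1}, so:

  H_2: rank ker ∂_2 − rank ∂_3 = (14 − 13) − 0 = 1, and there is no ∂_3, so H_2 = Z.

H_2 = Z.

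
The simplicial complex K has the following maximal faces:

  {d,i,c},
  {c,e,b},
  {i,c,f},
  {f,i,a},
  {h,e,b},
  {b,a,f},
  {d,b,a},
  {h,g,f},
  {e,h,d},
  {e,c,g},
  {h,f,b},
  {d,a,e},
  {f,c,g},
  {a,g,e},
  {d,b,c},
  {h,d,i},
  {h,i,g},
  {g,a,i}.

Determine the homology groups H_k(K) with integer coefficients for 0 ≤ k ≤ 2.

K has 9 vertices, 27 edges, 18 triangles.
rank ∂_0 = 0, rank ∂_1 = 8 ⇒ b_0 = 9 − 0 − 8 = 1; all invariant factors of ∂_1 are 1 so no torsion. So H_0 ≅ Z.
rank ∂_1 = 8, rank ∂_2 = 18 ⇒ b_1 = 27 − 8 − 18 = 1; ∂_2 has invariant factor(s) [2] giving torsion. So H_1 ≅ Z × Z/2.
rank ∂_2 = 18, rank ∂_3 = 0 ⇒ b_2 = 18 − 18 − 0 = 0. So H_2 ≅ 0.

H_0 ≅ Z,  H_1 ≅ Z × Z/2,  H_2 = 0.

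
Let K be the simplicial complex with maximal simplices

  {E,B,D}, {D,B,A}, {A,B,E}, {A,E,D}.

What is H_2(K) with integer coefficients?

Order the vertices as A < B < D < E. Listing each simplex with vertices in this order, K has dimension 2 with simplices:

  0-simplices (4): A, B, D, E
  1-simplices (6): AB, AD, AE, BD, BE, DE
  2-simplices (4): ABD, ABE, ADE, BDE

giving chain groups C_0 ≅ Z^4, C_1 ≅ Z^6, C_2 ≅ Z^4.

Boundary ∂_1: C_1 → C_0 sends each edge [p,q] (with p < q) to q − p. For instance
  ∂BE = E − B.
The resulting 4×6 matrix has rank 3, and its Smith normal form has invariant factors (1,1,1).

The boundary map ∂_2: C_2 → C_1 maps a triangle to the signed sum of its edges. For instance
  ∂ADE = DE − AE + AD,
  ∂ABE = BE − AE + AB.
This gives a 6×4 integer matrix of rank 3; reducing to Smith normal form yields diagonal entries (1,1,1).

Now H_k = ker ∂_k / im ∂_{k+1}, so:

  H_2: rank ker ∂_2 − rank ∂_3 = (4 − 3) − 0 = 1, and there is no ∂_3, so H_2 = Z.

(K is a triangulation of the 2-sphere S^2.)

H_2 = Z.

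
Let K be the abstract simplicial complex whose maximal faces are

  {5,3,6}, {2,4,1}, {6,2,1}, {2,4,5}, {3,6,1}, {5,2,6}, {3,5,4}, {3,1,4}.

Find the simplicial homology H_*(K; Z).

H_0 = Z,  H_1 = 0,  H_2 = Z.

We work with the vertex ordering 1 < 2 < 3 < 4 < 5 < 6. The simplices of K, each written with vertices in increasing order, are:

  0-simplices (6): [1], [2], [3], [4], [5], [6]
  1-simplices (12): [1,2], [1,3], [1,4], [1,6], [2,4], [2,5], [2,6], [3,4], [3,5], [3,6], [4,5], [5,6]
  2-simplices (8): [1,2,4], [1,2,6], [1,3,4], [1,3,6], [2,4,5], [2,5,6], [3,4,5], [3,5,6]

Hence C_0 ≅ Z^6, C_1 ≅ Z^12, C_2 ≅ Z^8.

The boundary map ∂_1: C_1 → C_0 maps an edge to its endpoints' difference, ∂[p,q] = q − p.
This gives a 6×12 integer matrix of rank 5; reducing to Smith normal form yields diagonal entries (1,1,1,1,1).

The boundary map ∂_2: C_2 → C_1 acts by ∂[p,q,r] = [q,r] − [p,r] + [p,q]. For instance
  ∂[2,4,5] = [4,5] − [2,5] + [2,4],
  ∂[1,2,6] = [2,6] − [1,6] + [1,2].
The resulting 12×8 matrix has rank 7, and its Smith normal form has invariant factors (1,1,1,1,1,1,1).

Reading off H_k = ker ∂_k / im ∂_{k+1}:

  H_0: rank C_0 − rank ∂_1 = 6 − 5 = 1, and the invariant factors of ∂_1 are all 1, so H_0 ≅ Z.
  H_1: rank ker ∂_1 − rank ∂_2 = (12 − 5) − 7 = 0, and the invariant factors of ∂_2 are all 1, so H_1 ≅ 0.
  H_2: rank ker ∂_2 − rank ∂_3 = (8 − 7) − 0 = 1, and there is no ∂_3, so H_2 ≅ Z.

As a check, the Euler characteristic is 6 − 12 + 8 = 2, which agrees with 1 − 0 + 1 = 2.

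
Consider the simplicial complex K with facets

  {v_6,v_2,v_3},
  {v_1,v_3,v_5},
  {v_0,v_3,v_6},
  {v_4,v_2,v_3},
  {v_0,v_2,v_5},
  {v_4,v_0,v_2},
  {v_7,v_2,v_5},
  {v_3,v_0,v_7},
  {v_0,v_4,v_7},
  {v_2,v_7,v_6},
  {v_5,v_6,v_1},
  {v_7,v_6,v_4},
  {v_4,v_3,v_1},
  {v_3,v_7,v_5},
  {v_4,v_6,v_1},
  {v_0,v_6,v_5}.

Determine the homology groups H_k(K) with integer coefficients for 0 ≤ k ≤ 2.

H_0 ≅ Z,  H_1 ≅ Z^2,  H_2 ≅ Z.

Fix the vertex order v_0 < v_1 < v_2 < v_3 < v_4 < v_5 < v_6 < v_7 and write every simplex with vertices in increasing order. Then dim K = 2 and the simplices of K are:

  0-simplices (8): [v_0], [v_1], [v_2], [v_3], [v_4], [v_5], [v_6], [v_7]
  1-simplices (24): (24 of them)
  2-simplices (16): (16 of them)

giving chain groups C_0 ≅ Z^8, C_1 ≅ Z^24, C_2 ≅ Z^16.

The boundary map ∂_1: C_1 → C_0 maps an edge to its endpoints' difference, ∂[p,q] = q − p.
This gives a 8×24 integer matrix of rank 7; reducing to Smith normal form yields diagonal entries (1,1,1,1,1,1,1).

The boundary map ∂_2: C_2 → C_1 sends each 2-simplex [p,q,r] to [q,r] − [p,r] + [p,q]. For instance
  ∂[v_0,v_5,v_6] = [v_5,v_6] − [v_0,v_6] + [v_0,v_5],
  ∂[v_0,v_3,v_7] = [v_3,v_7] − [v_0,v_7] + [v_0,v_3].
As a 24×16 matrix over Z this has rank 15, with invariant factors (1,1,1,1,1,1,1,1,1,1,1,1,1,1,1).

Reading off H_k = ker ∂_k / im ∂_{k+1}:

  H_0: rank C_0 − rank ∂_1 = 8 − 7 = 1, and the invariant factors of ∂_1 are all 1, so H_0 ≅ Z.
  H_1: rank ker ∂_1 − rank ∂_2 = (24 − 7) − 15 = 2, and the invariant factors of ∂_2 are all 1, so H_1 ≅ Z^2.
  H_2: rank ker ∂_2 − rank ∂_3 = (16 − 15) − 0 = 1, and there is no ∂_3, so H_2 ≅ Z.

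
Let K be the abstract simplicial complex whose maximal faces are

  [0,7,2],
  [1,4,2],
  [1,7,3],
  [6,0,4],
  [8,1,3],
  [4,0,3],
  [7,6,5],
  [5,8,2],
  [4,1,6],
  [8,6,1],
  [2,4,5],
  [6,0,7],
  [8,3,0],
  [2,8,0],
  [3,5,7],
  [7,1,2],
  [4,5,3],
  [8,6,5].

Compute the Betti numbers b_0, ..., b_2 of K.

Take the total order 0 < 1 < 2 < 3 < 4 < 5 < 6 < 7 < 8 on the vertex set. Then K (dimension 2) consists of the simplices:

  0-simplices (9): [0], [1], [2], [3], [4], [5], [6], [7], [8]
  1-simplices (27): (27 of them)
  2-simplices (18): [0,2,7], [0,2,8], [0,3,4], [0,3,8], [0,4,6], [0,6,7], [1,2,4], [1,2,7], [1,3,7], [1,3,8], [1,4,6], [1,6,8], [2,4,5], [2,5,8], [3,4,5], [3,5,7], [5,6,7], [5,6,8]

Hence C_0 ≅ Z^9, C_1 ≅ Z^27, C_2 ≅ Z^18.

The boundary map ∂_1: C_1 → C_0 maps an edge to its endpoints' difference, ∂[p,q] = q − p.
This gives a 9×27 integer matrix of rank 8; reducing to Smith normal form yields diagonal entries (1,1,1,1,1,1,1,1).

Boundary ∂_2: C_2 → C_1 acts by ∂[p,q,r] = [q,r] − [p,r] + [p,q]. For instance
  ∂[2,5,8] = [5,8] − [2,8] + [2,5],
  ∂[5,6,8] = [6,8] − [5,8] + [5,6].
This gives a 27×18 integer matrix of rank 17; reducing to Smith normal form yields diagonal entries (1,1,1,1,1,1,1,1,1,1,1,1,1,1,1,1,1).

Now H_k = ker ∂_k / im ∂_{k+1}, so:

  H_0: rank C_0 − rank ∂_1 = 9 − 8 = 1, and the invariant factors of ∂_1 are all 1, so H_0 = Z.
  H_1: rank ker ∂_1 − rank ∂_2 = (27 − 8) − 17 = 2, and the invariant factors of ∂_2 are all 1, so H_1 = Z^2.
  H_2: rank ker ∂_2 − rank ∂_3 = (18 − 17) − 0 = 1, and there is no ∂_3, so H_2 = Z.

Hence the Betti numbers are b_0 = 1, b_1 = 2, b_2 = 1.

b_0 = 1, b_1 = 2, b_2 = 1.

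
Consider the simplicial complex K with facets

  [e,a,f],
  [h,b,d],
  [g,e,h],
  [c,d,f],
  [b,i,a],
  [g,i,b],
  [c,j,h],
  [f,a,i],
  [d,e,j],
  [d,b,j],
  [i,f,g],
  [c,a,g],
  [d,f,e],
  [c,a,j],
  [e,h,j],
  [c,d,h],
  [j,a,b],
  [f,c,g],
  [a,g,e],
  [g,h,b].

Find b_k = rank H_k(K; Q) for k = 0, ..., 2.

b_0 = 1, b_1 = 1, b_2 = 0.

K has 10 vertices, 30 edges, 20 triangles.
rank ∂_0 = 0, rank ∂_1 = 9 ⇒ b_0 = 10 − 0 − 9 = 1; all invariant factors of ∂_1 are 1 so no torsion. So H_0 = Z.
rank ∂_1 = 9, rank ∂_2 = 20 ⇒ b_1 = 30 − 9 − 20 = 1; ∂_2 has invariant factor(s) [2] giving torsion. So H_1 = Z × Z/2.
rank ∂_2 = 20, rank ∂_3 = 0 ⇒ b_2 = 20 − 20 − 0 = 0. So H_2 = 0.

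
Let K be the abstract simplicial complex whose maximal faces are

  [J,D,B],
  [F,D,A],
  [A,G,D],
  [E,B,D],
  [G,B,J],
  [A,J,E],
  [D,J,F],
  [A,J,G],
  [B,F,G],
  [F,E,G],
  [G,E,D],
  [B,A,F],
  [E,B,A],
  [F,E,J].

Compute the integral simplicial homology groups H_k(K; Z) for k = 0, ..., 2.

We work with the vertex ordering A < B < D < E < F < G < J. The simplices of K, each written with vertices in increasing order, are:

  0-simplices (7): A, B, D, E, F, G, J
  1-simplices (21): AB, AD, AE, AF, AG, AJ, BD, BE, BF, BG, BJ, DE, DF, DG, DJ, EF, EG, EJ, FG, FJ, GJ
  2-simplices (14): ABE, ABF, ADF, ADG, AEJ, AGJ, BDE, BDJ, BFG, BGJ, DEG, DFJ, EFG, EFJ

Hence C_0 ≅ Z^7, C_1 ≅ Z^21, C_2 ≅ Z^14.

The boundary map ∂_1: C_1 → C_0 maps an edge to its endpoints' difference, ∂[p,q] = q − p.
As a 7×21 matrix over Z this has rank 6, with invariant factors (1,1,1,1,1,1).

∂_2: C_2 → C_1 acts by ∂[p,q,r] = [q,r] − [p,r] + [p,q]. For instance
  ∂BDE = DE − BE + BD,
  ∂BGJ = GJ − BJ + BG.
This gives a 21×14 integer matrix of rank 13; reducing to Smith normal form yields diagonal entries (1,1,1,1,1,1,1,1,1,1,1,1,1).

From H_k ≅ ker(∂_k) / im(∂_{k+1}) we obtain:

  H_0: rank C_0 − rank ∂_1 = 7 − 6 = 1, and the invariant factors of ∂_1 are all 1, so H_0 ≅ Z.
  H_1: rank ker ∂_1 − rank ∂_2 = (21 − 6) − 13 = 2, and the invariant factors of ∂_2 are all 1, so H_1 ≅ Z^2.
  H_2: rank ker ∂_2 − rank ∂_3 = (14 − 13) − 0 = 1, and there is no ∂_3, so H_2 ≅ Z.

(K is a triangulation of the torus T^2.)

H_0 ≅ Z,  H_1 ≅ Z^2,  H_2 ≅ Z.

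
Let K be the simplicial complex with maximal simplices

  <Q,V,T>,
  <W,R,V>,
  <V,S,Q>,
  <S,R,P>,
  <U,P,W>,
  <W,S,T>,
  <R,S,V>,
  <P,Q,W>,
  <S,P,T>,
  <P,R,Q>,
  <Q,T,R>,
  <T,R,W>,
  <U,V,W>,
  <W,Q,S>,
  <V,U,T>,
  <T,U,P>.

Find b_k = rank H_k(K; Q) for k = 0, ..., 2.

Order the vertices as P < Q < R < S < T < U < V < W. Listing each simplex with vertices in this order, K has dimension 2 with simplices:

  0-simplices (8): P, Q, R, S, T, U, V, W
  1-simplices (24): PQ, PR, PS, PT, PU, PW, QR, QS, QT, QV, QW, RS, RT, RV, RW, ST, SV, SW, TU, TV, TW, UV, UW, VW
  2-simplices (16): PQR, PQW, PRS, PST, PTU, PUW, QRT, QSV, QSW, QTV, RSV, RTW, RVW, STW, TUV, UVW

Hence C_0 ≅ Z^8, C_1 ≅ Z^24, C_2 ≅ Z^16.

The boundary map ∂_1: C_1 → C_0 maps an edge to its endpoints' difference, ∂[p,q] = q − p.
The resulting 8×24 matrix has rank 7, and its Smith normal form has invariant factors (1,1,1,1,1,1,1).

∂_2: C_2 → C_1 maps a triangle to the signed sum of its edges. For instance
  ∂PQW = QW − PW + PQ,
  ∂STW = TW − SW + ST.
This gives a 24×16 integer matrix of rank 15; reducing to Smith normal form yields diagonal entries (1,1,1,1,1,1,1,1,1,1,1,1,1,1,1).

Now H_k = ker ∂_k / im ∂_{k+1}, so:

  H_0: rank C_0 − rank ∂_1 = 8 − 7 = 1, and the invariant factors of ∂_1 are all 1, so H_0 = Z.
  H_1: rank ker ∂_1 − rank ∂_2 = (24 − 7) − 15 = 2, and the invariant factors of ∂_2 are all 1, so H_1 = Z^2.
  H_2: rank ker ∂_2 − rank ∂_3 = (16 − 15) − 0 = 1, and there is no ∂_3, so H_2 = Z.

Hence the Betti numbers are b_0 = 1, b_1 = 2, b_2 = 1.

b_0 = 1, b_1 = 2, b_2 = 1.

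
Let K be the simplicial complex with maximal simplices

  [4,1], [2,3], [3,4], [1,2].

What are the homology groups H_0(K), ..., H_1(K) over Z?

H_0 ≅ Z,  H_1 ≅ Z.

Take the total order 1 < 2 < 3 < 4 on the vertex set. Then K (dimension 1) consists of the simplices:

  0-simplices (4): [1], [2], [3], [4]
  1-simplices (4): [1,2], [1,4], [2,3], [3,4]

Hence C_0 ≅ Z^4, C_1 ≅ Z^4.

∂_1: C_1 → C_0 maps an edge to its endpoints' difference, ∂[p,q] = q − p.
As a 4×4 matrix over Z this has rank 3, with invariant factors (1,1,1).

Reading off H_k = ker ∂_k / im ∂_{k+1}:

  H_0: rank C_0 − rank ∂_1 = 4 − 3 = 1, and the invariant factors of ∂_1 are all 1, so H_0 ≅ Z.
  H_1: rank ker ∂_1 − rank ∂_2 = (4 − 3) − 0 = 1, and there is no ∂_2, so H_1 ≅ Z.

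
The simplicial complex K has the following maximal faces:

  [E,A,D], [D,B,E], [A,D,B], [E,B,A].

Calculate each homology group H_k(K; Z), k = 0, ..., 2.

H_0 = Z,  H_1 = 0,  H_2 = Z.

We work with the vertex ordering A < B < D < E. The simplices of K, each written with vertices in increasing order, are:

  0-simplices (4): A, B, D, E
  1-simplices (6): AB, AD, AE, BD, BE, DE
  2-simplices (4): ABD, ABE, ADE, BDE

giving chain groups C_0 ≅ Z^4, C_1 ≅ Z^6, C_2 ≅ Z^4.

∂_1: C_1 → C_0 is given by ∂[p,q] = [q] − [p]. For instance
  ∂BD = D − B.
The 4×6 boundary matrix has rank 3 and Smith normal form diag(1,1,1).

Boundary ∂_2: C_2 → C_1 sends each 2-simplex [p,q,r] to [q,r] − [p,r] + [p,q]. For instance
  ∂BDE = DE − BE + BD,
  ∂ADE = DE − AE + AD.
As a 6×4 matrix over Z this has rank 3, with invariant factors (1,1,1).

Now H_k = ker ∂_k / im ∂_{k+1}, so:

  H_0: rank C_0 − rank ∂_1 = 4 − 3 = 1, and the invariant factors of ∂_1 are all 1, so H_0 ≅ Z.
  H_1: rank ker ∂_1 − rank ∂_2 = (6 − 3) − 3 = 0, and the invariant factors of ∂_2 are all 1, so H_1 ≅ 0.
  H_2: rank ker ∂_2 − rank ∂_3 = (4 − 3) − 0 = 1, and there is no ∂_3, so H_2 ≅ Z.

As a check, the Euler characteristic is 4 − 6 + 4 = 2, which agrees with 1 − 0 + 1 = 2.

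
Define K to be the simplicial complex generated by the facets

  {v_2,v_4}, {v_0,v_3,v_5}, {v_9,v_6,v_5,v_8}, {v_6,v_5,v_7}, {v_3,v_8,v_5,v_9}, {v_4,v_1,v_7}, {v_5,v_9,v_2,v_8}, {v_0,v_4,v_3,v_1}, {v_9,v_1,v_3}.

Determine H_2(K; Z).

H_2 ≅ 0.

Order the vertices as v_0 < v_1 < v_2 < v_3 < v_4 < v_5 < v_6 < v_7 < v_8 < v_9. Listing each simplex with vertices in this order, K has dimension 3 with simplices:

  0-simplices (10): [v_0], [v_1], [v_2], [v_3], [v_4], [v_5], [v_6], [v_7], [v_8], [v_9]
  1-simplices (25): (25 of them)
  2-simplices (18): (18 of them)
  3-simplices (4): [v_0,v_1,v_3,v_4], [v_2,v_5,v_8,v_9], [v_3,v_5,v_8,v_9], [v_5,v_6,v_8,v_9]

Hence C_0 ≅ Z^10, C_1 ≅ Z^25, C_2 ≅ Z^18, C_3 ≅ Z^4.

The boundary map ∂_1: C_1 → C_0 sends each edge [p,q] (with p < q) to q − p. For instance
  ∂[v_5,v_7] = [v_7] − [v_5].
This gives a 10×25 integer matrix of rank 9; reducing to Smith normal form yields diagonal entries (1,1,1,1,1,1,1,1,1).

The boundary map ∂_2: C_2 → C_1 maps a triangle to the signed sum of its edges. For instance
  ∂[v_1,v_3,v_4] = [v_3,v_4] − [v_1,v_4] + [v_1,v_3],
  ∂[v_0,v_1,v_4] = [v_1,v_4] − [v_0,v_4] + [v_0,v_1].
The 25×18 boundary matrix has rank 14 and Smith normal form diag(1,1,1,1,1,1,1,1,1,1,1,1,1,1).

∂_3: C_3 → C_2 sends each 3-simplex σ to the alternating sum Σ_i (−1)^i (σ with its i-th vertex removed). For instance
  ∂[v_3,v_5,v_8,v_9] = [v_5,v_8,v_9] − [v_3,v_8,v_9] + [v_3,v_5,v_9] − [v_3,v_5,v_8],
  ∂[v_5,v_6,v_8,v_9] = [v_6,v_8,v_9] − [v_5,v_8,v_9] + [v_5,v_6,v_9] − [v_5,v_6,v_8].
The resulting 18×4 matrix has rank 4, and its Smith normal form has invariant factors (1,1,1,1).

Reading off H_k = ker ∂_k / im ∂_{k+1}:

  H_2: rank ker ∂_2 − rank ∂_3 = (18 − 14) − 4 = 0, and the invariant factors of ∂_3 are all 1, so H_2 ≅ 0.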